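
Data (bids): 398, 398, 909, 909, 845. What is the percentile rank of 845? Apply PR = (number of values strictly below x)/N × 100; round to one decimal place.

N = 5.
Strictly below 845: 2. Equal to 845: 1.
PR = 2/5 × 100 = 40.0

40.0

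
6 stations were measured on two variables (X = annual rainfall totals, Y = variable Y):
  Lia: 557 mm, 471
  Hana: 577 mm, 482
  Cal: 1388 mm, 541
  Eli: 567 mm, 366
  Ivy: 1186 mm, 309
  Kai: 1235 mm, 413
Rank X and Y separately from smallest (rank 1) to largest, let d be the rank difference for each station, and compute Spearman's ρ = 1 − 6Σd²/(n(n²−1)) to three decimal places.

Ranks of variable 1: 1, 3, 6, 2, 4, 5
Ranks of variable 2: 4, 5, 6, 2, 1, 3
d = r₁ − r₂: -3, -2, 0, 0, 3, 2
d²: 9, 4, 0, 0, 9, 4; Σd² = 26
ρ = 1 − 6·26/(6·35) = 1 − 156/210 = 0.257

0.257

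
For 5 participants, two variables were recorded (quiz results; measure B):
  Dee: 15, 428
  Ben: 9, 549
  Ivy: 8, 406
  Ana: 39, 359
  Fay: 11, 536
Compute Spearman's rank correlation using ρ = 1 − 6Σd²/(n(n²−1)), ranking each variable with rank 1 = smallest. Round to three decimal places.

-0.400

Ranks of variable 1: 4, 2, 1, 5, 3
Ranks of variable 2: 3, 5, 2, 1, 4
d = r₁ − r₂: 1, -3, -1, 4, -1
d²: 1, 9, 1, 16, 1; Σd² = 28
ρ = 1 − 6·28/(5·24) = 1 − 168/120 = -0.400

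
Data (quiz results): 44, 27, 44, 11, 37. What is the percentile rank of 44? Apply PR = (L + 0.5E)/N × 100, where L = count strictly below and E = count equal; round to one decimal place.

N = 5.
Strictly below 44: 3. Equal to 44: 2.
PR = (3 + 0.5·2)/5 × 100 = 80.0

80.0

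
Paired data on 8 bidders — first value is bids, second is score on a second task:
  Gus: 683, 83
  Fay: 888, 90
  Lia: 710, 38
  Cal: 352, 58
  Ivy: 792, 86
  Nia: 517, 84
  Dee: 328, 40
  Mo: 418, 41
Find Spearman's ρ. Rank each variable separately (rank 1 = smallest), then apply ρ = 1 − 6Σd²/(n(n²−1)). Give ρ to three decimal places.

Ranks of variable 1: 5, 8, 6, 2, 7, 4, 1, 3
Ranks of variable 2: 5, 8, 1, 4, 7, 6, 2, 3
d = r₁ − r₂: 0, 0, 5, -2, 0, -2, -1, 0
d²: 0, 0, 25, 4, 0, 4, 1, 0; Σd² = 34
ρ = 1 − 6·34/(8·63) = 1 − 204/504 = 0.595

0.595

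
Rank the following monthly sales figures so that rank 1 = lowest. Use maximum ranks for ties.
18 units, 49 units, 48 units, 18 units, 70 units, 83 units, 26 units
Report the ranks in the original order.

Sorted (ascending): 18, 18, 26, 48, 49, 70, 83
The 2 values of 18 occupy positions 1–2 → each gets rank 2.

2, 5, 4, 2, 6, 7, 3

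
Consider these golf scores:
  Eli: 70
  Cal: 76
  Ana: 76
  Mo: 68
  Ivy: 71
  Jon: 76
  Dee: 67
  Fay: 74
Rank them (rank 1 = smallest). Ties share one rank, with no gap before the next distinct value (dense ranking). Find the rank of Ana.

6

Sorted (ascending): 67, 68, 70, 71, 74, 76, 76, 76
The 3 values of 76 share dense rank 6.
Remaining distinct values take the next consecutive integers.
Ana has value 76 → rank 6.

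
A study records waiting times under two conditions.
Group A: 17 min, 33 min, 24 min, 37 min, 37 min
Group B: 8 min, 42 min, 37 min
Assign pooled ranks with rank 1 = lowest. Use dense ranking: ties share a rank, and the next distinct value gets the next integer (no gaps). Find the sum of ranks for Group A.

Sorted (ascending): 8, 17, 24, 33, 37, 37, 37, 42
The 3 values of 37 share dense rank 5.
Remaining distinct values take the next consecutive integers.
Group A values → pooled ranks: 17→2, 33→4, 24→3, 37→5, 37→5
Rank sum = 2 + 4 + 3 + 5 + 5 = 19

19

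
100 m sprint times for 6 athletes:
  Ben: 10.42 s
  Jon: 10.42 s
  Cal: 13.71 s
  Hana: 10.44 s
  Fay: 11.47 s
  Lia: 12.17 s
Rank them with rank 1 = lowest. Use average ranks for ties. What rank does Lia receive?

5

Sorted (ascending): 10.42, 10.42, 10.44, 11.47, 12.17, 13.71
The 2 values of 10.42 occupy positions 1–2 → average rank (1+2)/2 = 1.5.
Lia has value 12.17 s → rank 5.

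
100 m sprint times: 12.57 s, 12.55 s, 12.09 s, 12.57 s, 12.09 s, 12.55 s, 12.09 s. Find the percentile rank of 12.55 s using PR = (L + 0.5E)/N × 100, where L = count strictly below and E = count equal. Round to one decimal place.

N = 7.
Strictly below 12.55: 3. Equal to 12.55: 2.
PR = (3 + 0.5·2)/7 × 100 = 57.1

57.1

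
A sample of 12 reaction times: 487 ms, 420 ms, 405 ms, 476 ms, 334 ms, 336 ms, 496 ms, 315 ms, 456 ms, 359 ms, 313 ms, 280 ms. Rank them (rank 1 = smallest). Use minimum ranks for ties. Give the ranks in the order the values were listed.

11, 8, 7, 10, 4, 5, 12, 3, 9, 6, 2, 1

Sorted (ascending): 280, 313, 315, 334, 336, 359, 405, 420, 456, 476, 487, 496
No ties — each value takes its position as its rank.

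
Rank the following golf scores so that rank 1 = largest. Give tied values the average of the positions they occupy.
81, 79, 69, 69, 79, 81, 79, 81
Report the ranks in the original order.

Sorted (descending): 81, 81, 81, 79, 79, 79, 69, 69
The 3 values of 81 occupy positions 1–3 → average rank 2.
The 3 values of 79 occupy positions 4–6 → average rank 5.
The 2 values of 69 occupy positions 7–8 → average rank (7+8)/2 = 7.5.

2, 5, 7.5, 7.5, 5, 2, 5, 2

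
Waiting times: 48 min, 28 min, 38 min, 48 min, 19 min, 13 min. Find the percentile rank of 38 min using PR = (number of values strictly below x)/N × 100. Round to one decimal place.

50.0

N = 6.
Strictly below 38: 3. Equal to 38: 1.
PR = 3/6 × 100 = 50.0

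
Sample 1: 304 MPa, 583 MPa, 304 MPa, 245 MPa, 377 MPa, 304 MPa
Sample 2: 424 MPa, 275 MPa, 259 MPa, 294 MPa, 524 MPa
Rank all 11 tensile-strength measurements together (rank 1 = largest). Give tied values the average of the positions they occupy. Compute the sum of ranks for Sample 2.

32

Sorted (descending): 583, 524, 424, 377, 304, 304, 304, 294, 275, 259, 245
The 3 values of 304 occupy positions 5–7 → average rank 6.
Sample 2 values → pooled ranks: 424→3, 275→9, 259→10, 294→8, 524→2
Rank sum = 3 + 9 + 10 + 8 + 2 = 32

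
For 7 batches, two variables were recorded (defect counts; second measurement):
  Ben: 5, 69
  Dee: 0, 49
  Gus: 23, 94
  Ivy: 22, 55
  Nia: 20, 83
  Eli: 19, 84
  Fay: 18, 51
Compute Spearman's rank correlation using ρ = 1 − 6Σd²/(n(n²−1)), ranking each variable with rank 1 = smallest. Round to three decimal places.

Ranks of variable 1: 2, 1, 7, 6, 5, 4, 3
Ranks of variable 2: 4, 1, 7, 3, 5, 6, 2
d = r₁ − r₂: -2, 0, 0, 3, 0, -2, 1
d²: 4, 0, 0, 9, 0, 4, 1; Σd² = 18
ρ = 1 − 6·18/(7·48) = 1 − 108/336 = 0.679

0.679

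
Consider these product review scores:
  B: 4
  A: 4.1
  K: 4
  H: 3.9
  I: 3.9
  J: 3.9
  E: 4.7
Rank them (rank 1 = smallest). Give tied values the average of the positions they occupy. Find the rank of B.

Sorted (ascending): 3.9, 3.9, 3.9, 4, 4, 4.1, 4.7
The 3 values of 3.9 occupy positions 1–3 → average rank 2.
The 2 values of 4 occupy positions 4–5 → average rank (4+5)/2 = 4.5.
B has value 4 → rank 4.5.

4.5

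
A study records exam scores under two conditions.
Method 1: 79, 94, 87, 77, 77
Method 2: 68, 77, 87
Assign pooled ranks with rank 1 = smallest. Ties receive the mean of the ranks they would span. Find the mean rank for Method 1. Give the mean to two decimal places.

5.10

Sorted (ascending): 68, 77, 77, 77, 79, 87, 87, 94
The 3 values of 77 occupy positions 2–4 → average rank 3.
The 2 values of 87 occupy positions 6–7 → average rank (6+7)/2 = 6.5.
Method 1 values → pooled ranks: 79→5, 94→8, 87→6.5, 77→3, 77→3
Mean rank = (5 + 8 + 6.5 + 3 + 3) / 5 = 5.10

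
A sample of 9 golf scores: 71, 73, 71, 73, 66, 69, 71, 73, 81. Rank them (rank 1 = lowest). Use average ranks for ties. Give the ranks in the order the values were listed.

Sorted (ascending): 66, 69, 71, 71, 71, 73, 73, 73, 81
The 3 values of 71 occupy positions 3–5 → average rank 4.
The 3 values of 73 occupy positions 6–8 → average rank 7.

4, 7, 4, 7, 1, 2, 4, 7, 9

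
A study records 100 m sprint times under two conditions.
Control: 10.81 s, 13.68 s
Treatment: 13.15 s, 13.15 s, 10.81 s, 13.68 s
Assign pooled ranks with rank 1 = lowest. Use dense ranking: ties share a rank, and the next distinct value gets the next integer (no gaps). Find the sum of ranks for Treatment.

Sorted (ascending): 10.81, 10.81, 13.15, 13.15, 13.68, 13.68
The 2 values of 10.81 share dense rank 1.
The 2 values of 13.15 share dense rank 2.
The 2 values of 13.68 share dense rank 3.
Treatment values → pooled ranks: 13.15→2, 13.15→2, 10.81→1, 13.68→3
Rank sum = 2 + 2 + 1 + 3 = 8

8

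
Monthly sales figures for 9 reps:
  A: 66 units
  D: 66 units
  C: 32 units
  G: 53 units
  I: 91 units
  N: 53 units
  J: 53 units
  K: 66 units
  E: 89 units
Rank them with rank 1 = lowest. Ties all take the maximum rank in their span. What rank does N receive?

Sorted (ascending): 32, 53, 53, 53, 66, 66, 66, 89, 91
The 3 values of 53 occupy positions 2–4 → each gets rank 4.
The 3 values of 66 occupy positions 5–7 → each gets rank 7.
N has value 53 units → rank 4.

4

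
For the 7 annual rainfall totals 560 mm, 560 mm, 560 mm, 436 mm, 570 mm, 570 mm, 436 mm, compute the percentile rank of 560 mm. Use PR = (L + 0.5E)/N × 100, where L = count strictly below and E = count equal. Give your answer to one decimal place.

50.0

N = 7.
Strictly below 560: 2. Equal to 560: 3.
PR = (2 + 0.5·3)/7 × 100 = 50.0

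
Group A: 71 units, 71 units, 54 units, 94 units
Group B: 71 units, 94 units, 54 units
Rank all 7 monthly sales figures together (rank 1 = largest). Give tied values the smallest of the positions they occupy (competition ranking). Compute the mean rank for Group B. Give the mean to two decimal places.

3.33

Sorted (descending): 94, 94, 71, 71, 71, 54, 54
The 2 values of 94 occupy positions 1–2 → each gets rank 1.
The 3 values of 71 occupy positions 3–5 → each gets rank 3.
The 2 values of 54 occupy positions 6–7 → each gets rank 6.
Group B values → pooled ranks: 71→3, 94→1, 54→6
Mean rank = (3 + 1 + 6) / 3 = 3.33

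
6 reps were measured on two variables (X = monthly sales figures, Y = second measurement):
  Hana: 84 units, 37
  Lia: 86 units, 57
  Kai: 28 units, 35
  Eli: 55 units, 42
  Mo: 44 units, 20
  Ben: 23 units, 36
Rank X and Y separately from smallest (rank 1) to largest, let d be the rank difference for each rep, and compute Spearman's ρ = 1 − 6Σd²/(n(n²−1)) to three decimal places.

Ranks of variable 1: 5, 6, 2, 4, 3, 1
Ranks of variable 2: 4, 6, 2, 5, 1, 3
d = r₁ − r₂: 1, 0, 0, -1, 2, -2
d²: 1, 0, 0, 1, 4, 4; Σd² = 10
ρ = 1 − 6·10/(6·35) = 1 − 60/210 = 0.714

0.714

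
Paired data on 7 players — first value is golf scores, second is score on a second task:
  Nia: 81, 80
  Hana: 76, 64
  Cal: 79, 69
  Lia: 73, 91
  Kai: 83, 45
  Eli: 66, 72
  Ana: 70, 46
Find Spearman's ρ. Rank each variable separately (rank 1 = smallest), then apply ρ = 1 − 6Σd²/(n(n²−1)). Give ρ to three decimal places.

Ranks of variable 1: 6, 4, 5, 3, 7, 1, 2
Ranks of variable 2: 6, 3, 4, 7, 1, 5, 2
d = r₁ − r₂: 0, 1, 1, -4, 6, -4, 0
d²: 0, 1, 1, 16, 36, 16, 0; Σd² = 70
ρ = 1 − 6·70/(7·48) = 1 − 420/336 = -0.250

-0.250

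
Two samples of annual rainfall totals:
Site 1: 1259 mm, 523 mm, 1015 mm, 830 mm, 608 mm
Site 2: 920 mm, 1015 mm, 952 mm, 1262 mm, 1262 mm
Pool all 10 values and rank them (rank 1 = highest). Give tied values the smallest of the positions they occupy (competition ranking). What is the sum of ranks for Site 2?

Sorted (descending): 1262, 1262, 1259, 1015, 1015, 952, 920, 830, 608, 523
The 2 values of 1262 occupy positions 1–2 → each gets rank 1.
The 2 values of 1015 occupy positions 4–5 → each gets rank 4.
Site 2 values → pooled ranks: 920→7, 1015→4, 952→6, 1262→1, 1262→1
Rank sum = 7 + 4 + 6 + 1 + 1 = 19

19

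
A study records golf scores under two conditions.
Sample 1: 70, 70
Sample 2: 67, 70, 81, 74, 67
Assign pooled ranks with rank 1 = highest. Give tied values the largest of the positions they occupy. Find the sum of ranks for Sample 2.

Sorted (descending): 81, 74, 70, 70, 70, 67, 67
The 3 values of 70 occupy positions 3–5 → each gets rank 5.
The 2 values of 67 occupy positions 6–7 → each gets rank 7.
Sample 2 values → pooled ranks: 67→7, 70→5, 81→1, 74→2, 67→7
Rank sum = 7 + 5 + 1 + 2 + 7 = 22

22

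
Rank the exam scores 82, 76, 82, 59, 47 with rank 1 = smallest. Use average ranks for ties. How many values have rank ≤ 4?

3

Sorted (ascending): 47, 59, 76, 82, 82
The 2 values of 82 occupy positions 4–5 → average rank (4+5)/2 = 4.5.
Ranks ≤ 4: {1, 2, 3} → 3 values.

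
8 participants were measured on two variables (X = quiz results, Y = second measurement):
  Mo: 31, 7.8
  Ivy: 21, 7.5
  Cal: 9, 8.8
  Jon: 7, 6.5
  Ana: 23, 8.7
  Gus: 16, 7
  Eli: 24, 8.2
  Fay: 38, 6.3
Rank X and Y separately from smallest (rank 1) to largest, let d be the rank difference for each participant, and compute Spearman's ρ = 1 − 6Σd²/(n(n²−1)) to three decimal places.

-0.119

Ranks of variable 1: 7, 4, 2, 1, 5, 3, 6, 8
Ranks of variable 2: 5, 4, 8, 2, 7, 3, 6, 1
d = r₁ − r₂: 2, 0, -6, -1, -2, 0, 0, 7
d²: 4, 0, 36, 1, 4, 0, 0, 49; Σd² = 94
ρ = 1 − 6·94/(8·63) = 1 − 564/504 = -0.119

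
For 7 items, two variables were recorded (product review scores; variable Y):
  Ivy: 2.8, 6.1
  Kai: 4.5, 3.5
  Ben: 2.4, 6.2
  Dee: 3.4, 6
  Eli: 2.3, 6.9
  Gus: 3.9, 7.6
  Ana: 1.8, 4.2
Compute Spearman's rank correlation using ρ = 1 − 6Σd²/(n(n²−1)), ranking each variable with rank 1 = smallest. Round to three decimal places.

Ranks of variable 1: 4, 7, 3, 5, 2, 6, 1
Ranks of variable 2: 4, 1, 5, 3, 6, 7, 2
d = r₁ − r₂: 0, 6, -2, 2, -4, -1, -1
d²: 0, 36, 4, 4, 16, 1, 1; Σd² = 62
ρ = 1 − 6·62/(7·48) = 1 − 372/336 = -0.107

-0.107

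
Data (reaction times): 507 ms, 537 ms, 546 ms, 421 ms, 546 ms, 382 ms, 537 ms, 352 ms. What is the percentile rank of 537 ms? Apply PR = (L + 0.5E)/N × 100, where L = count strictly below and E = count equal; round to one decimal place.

62.5

N = 8.
Strictly below 537: 4. Equal to 537: 2.
PR = (4 + 0.5·2)/8 × 100 = 62.5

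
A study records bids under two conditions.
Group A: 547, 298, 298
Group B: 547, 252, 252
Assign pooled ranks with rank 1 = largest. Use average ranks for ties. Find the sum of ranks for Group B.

12.5

Sorted (descending): 547, 547, 298, 298, 252, 252
The 2 values of 547 occupy positions 1–2 → average rank (1+2)/2 = 1.5.
The 2 values of 298 occupy positions 3–4 → average rank (3+4)/2 = 3.5.
The 2 values of 252 occupy positions 5–6 → average rank (5+6)/2 = 5.5.
Group B values → pooled ranks: 547→1.5, 252→5.5, 252→5.5
Rank sum = 1.5 + 5.5 + 5.5 = 12.5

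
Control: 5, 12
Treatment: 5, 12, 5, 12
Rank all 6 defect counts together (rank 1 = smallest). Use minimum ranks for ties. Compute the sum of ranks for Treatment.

10

Sorted (ascending): 5, 5, 5, 12, 12, 12
The 3 values of 5 occupy positions 1–3 → each gets rank 1.
The 3 values of 12 occupy positions 4–6 → each gets rank 4.
Treatment values → pooled ranks: 5→1, 12→4, 5→1, 12→4
Rank sum = 1 + 4 + 1 + 4 = 10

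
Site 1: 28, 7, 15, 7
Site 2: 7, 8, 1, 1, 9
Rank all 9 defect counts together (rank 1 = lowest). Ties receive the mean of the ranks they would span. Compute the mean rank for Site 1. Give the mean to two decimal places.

6.25

Sorted (ascending): 1, 1, 7, 7, 7, 8, 9, 15, 28
The 2 values of 1 occupy positions 1–2 → average rank (1+2)/2 = 1.5.
The 3 values of 7 occupy positions 3–5 → average rank 4.
Site 1 values → pooled ranks: 28→9, 7→4, 15→8, 7→4
Mean rank = (9 + 4 + 8 + 4) / 4 = 6.25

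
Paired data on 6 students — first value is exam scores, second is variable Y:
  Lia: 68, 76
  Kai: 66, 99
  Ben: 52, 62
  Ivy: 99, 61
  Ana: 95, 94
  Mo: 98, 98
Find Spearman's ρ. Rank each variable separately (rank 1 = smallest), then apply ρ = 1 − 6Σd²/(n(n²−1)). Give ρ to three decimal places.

Ranks of variable 1: 3, 2, 1, 6, 4, 5
Ranks of variable 2: 3, 6, 2, 1, 4, 5
d = r₁ − r₂: 0, -4, -1, 5, 0, 0
d²: 0, 16, 1, 25, 0, 0; Σd² = 42
ρ = 1 − 6·42/(6·35) = 1 − 252/210 = -0.200

-0.200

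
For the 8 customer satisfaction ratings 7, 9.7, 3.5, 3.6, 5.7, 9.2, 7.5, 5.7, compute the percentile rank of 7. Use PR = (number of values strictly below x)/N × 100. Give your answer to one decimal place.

50.0

N = 8.
Strictly below 7: 4. Equal to 7: 1.
PR = 4/8 × 100 = 50.0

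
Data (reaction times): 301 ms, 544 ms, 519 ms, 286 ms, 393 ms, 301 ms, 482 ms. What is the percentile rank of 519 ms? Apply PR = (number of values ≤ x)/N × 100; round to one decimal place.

N = 7.
Strictly below 519: 5. Equal to 519: 1.
PR = 6/7 × 100 = 85.7

85.7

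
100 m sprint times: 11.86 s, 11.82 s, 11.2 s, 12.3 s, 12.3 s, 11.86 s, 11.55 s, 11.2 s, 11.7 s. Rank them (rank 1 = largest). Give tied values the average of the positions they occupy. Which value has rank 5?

11.82

Sorted (descending): 12.3, 12.3, 11.86, 11.86, 11.82, 11.7, 11.55, 11.2, 11.2
The 2 values of 12.3 occupy positions 1–2 → average rank (1+2)/2 = 1.5.
The 2 values of 11.86 occupy positions 3–4 → average rank (3+4)/2 = 3.5.
The 2 values of 11.2 occupy positions 8–9 → average rank (8+9)/2 = 8.5.
Rank 5 → value 11.82.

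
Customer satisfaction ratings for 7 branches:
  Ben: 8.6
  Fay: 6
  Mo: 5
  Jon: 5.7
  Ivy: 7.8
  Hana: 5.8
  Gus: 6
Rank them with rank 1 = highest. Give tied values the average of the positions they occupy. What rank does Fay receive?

3.5

Sorted (descending): 8.6, 7.8, 6, 6, 5.8, 5.7, 5
The 2 values of 6 occupy positions 3–4 → average rank (3+4)/2 = 3.5.
Fay has value 6 → rank 3.5.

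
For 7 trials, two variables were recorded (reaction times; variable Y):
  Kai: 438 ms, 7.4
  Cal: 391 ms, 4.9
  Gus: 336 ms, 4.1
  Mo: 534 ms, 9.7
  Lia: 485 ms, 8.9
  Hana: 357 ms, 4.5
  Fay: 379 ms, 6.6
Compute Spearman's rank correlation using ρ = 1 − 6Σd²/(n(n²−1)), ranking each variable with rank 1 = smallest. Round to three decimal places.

Ranks of variable 1: 5, 4, 1, 7, 6, 2, 3
Ranks of variable 2: 5, 3, 1, 7, 6, 2, 4
d = r₁ − r₂: 0, 1, 0, 0, 0, 0, -1
d²: 0, 1, 0, 0, 0, 0, 1; Σd² = 2
ρ = 1 − 6·2/(7·48) = 1 − 12/336 = 0.964

0.964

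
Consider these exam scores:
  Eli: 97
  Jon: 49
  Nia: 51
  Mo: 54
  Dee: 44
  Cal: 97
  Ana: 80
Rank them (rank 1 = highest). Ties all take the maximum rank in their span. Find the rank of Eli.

2

Sorted (descending): 97, 97, 80, 54, 51, 49, 44
The 2 values of 97 occupy positions 1–2 → each gets rank 2.
Eli has value 97 → rank 2.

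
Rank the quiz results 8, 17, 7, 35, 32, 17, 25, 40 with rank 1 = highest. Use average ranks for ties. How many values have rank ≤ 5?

4

Sorted (descending): 40, 35, 32, 25, 17, 17, 8, 7
The 2 values of 17 occupy positions 5–6 → average rank (5+6)/2 = 5.5.
Ranks ≤ 5: {1, 2, 3, 4} → 4 values.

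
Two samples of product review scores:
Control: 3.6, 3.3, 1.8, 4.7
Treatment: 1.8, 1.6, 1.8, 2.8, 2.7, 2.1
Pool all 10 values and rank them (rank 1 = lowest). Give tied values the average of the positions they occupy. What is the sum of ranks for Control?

Sorted (ascending): 1.6, 1.8, 1.8, 1.8, 2.1, 2.7, 2.8, 3.3, 3.6, 4.7
The 3 values of 1.8 occupy positions 2–4 → average rank 3.
Control values → pooled ranks: 3.6→9, 3.3→8, 1.8→3, 4.7→10
Rank sum = 9 + 8 + 3 + 10 = 30

30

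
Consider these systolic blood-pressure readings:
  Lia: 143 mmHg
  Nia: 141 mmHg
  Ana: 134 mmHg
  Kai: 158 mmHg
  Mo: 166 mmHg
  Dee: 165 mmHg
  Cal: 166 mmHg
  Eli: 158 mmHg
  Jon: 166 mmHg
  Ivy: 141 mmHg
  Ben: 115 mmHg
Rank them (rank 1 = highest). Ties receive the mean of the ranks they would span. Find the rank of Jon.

2

Sorted (descending): 166, 166, 166, 165, 158, 158, 143, 141, 141, 134, 115
The 3 values of 166 occupy positions 1–3 → average rank 2.
The 2 values of 158 occupy positions 5–6 → average rank (5+6)/2 = 5.5.
The 2 values of 141 occupy positions 8–9 → average rank (8+9)/2 = 8.5.
Jon has value 166 mmHg → rank 2.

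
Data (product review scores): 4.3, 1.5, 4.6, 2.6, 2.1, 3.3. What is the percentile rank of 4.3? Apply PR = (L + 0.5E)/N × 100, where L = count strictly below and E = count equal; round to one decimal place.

75.0

N = 6.
Strictly below 4.3: 4. Equal to 4.3: 1.
PR = (4 + 0.5·1)/6 × 100 = 75.0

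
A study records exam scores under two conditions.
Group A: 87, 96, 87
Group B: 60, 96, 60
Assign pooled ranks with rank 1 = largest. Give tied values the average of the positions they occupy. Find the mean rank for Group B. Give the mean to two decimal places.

Sorted (descending): 96, 96, 87, 87, 60, 60
The 2 values of 96 occupy positions 1–2 → average rank (1+2)/2 = 1.5.
The 2 values of 87 occupy positions 3–4 → average rank (3+4)/2 = 3.5.
The 2 values of 60 occupy positions 5–6 → average rank (5+6)/2 = 5.5.
Group B values → pooled ranks: 60→5.5, 96→1.5, 60→5.5
Mean rank = (5.5 + 1.5 + 5.5) / 3 = 4.17

4.17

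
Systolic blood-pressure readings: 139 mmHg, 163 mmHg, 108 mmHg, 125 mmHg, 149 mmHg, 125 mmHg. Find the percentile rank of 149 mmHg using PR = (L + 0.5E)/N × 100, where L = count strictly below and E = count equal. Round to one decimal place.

75.0

N = 6.
Strictly below 149: 4. Equal to 149: 1.
PR = (4 + 0.5·1)/6 × 100 = 75.0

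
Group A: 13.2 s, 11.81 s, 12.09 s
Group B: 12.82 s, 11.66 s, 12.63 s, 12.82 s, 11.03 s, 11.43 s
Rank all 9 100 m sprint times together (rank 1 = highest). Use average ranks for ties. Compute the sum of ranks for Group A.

Sorted (descending): 13.2, 12.82, 12.82, 12.63, 12.09, 11.81, 11.66, 11.43, 11.03
The 2 values of 12.82 occupy positions 2–3 → average rank (2+3)/2 = 2.5.
Group A values → pooled ranks: 13.2→1, 11.81→6, 12.09→5
Rank sum = 1 + 6 + 5 = 12

12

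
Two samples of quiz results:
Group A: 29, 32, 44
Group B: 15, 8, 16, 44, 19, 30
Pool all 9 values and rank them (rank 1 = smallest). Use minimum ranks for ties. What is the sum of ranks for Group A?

Sorted (ascending): 8, 15, 16, 19, 29, 30, 32, 44, 44
The 2 values of 44 occupy positions 8–9 → each gets rank 8.
Group A values → pooled ranks: 29→5, 32→7, 44→8
Rank sum = 5 + 7 + 8 = 20

20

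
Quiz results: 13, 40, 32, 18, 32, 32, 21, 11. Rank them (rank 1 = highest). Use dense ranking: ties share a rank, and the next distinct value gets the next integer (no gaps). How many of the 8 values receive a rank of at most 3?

Sorted (descending): 40, 32, 32, 32, 21, 18, 13, 11
The 3 values of 32 share dense rank 2.
Remaining distinct values take the next consecutive integers.
Ranks ≤ 3: {1, 2, 2, 2, 3} → 5 values.

5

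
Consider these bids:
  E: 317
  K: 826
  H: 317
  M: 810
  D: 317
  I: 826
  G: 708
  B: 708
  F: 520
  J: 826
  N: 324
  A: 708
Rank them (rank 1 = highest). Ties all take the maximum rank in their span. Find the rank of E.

Sorted (descending): 826, 826, 826, 810, 708, 708, 708, 520, 324, 317, 317, 317
The 3 values of 826 occupy positions 1–3 → each gets rank 3.
The 3 values of 708 occupy positions 5–7 → each gets rank 7.
The 3 values of 317 occupy positions 10–12 → each gets rank 12.
E has value 317 → rank 12.

12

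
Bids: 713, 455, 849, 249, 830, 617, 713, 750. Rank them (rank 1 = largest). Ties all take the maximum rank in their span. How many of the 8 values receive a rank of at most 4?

Sorted (descending): 849, 830, 750, 713, 713, 617, 455, 249
The 2 values of 713 occupy positions 4–5 → each gets rank 5.
Ranks ≤ 4: {1, 2, 3} → 3 values.

3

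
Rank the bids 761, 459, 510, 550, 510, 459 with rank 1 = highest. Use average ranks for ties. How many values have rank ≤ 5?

Sorted (descending): 761, 550, 510, 510, 459, 459
The 2 values of 510 occupy positions 3–4 → average rank (3+4)/2 = 3.5.
The 2 values of 459 occupy positions 5–6 → average rank (5+6)/2 = 5.5.
Ranks ≤ 5: {1, 2, 3.5, 3.5} → 4 values.

4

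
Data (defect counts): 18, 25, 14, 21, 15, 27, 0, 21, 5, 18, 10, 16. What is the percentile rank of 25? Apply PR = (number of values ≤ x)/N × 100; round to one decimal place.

91.7

N = 12.
Strictly below 25: 10. Equal to 25: 1.
PR = 11/12 × 100 = 91.7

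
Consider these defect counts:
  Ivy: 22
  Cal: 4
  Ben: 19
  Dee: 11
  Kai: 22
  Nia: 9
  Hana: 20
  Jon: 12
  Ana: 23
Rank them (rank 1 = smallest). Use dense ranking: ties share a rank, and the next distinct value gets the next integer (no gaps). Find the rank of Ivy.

Sorted (ascending): 4, 9, 11, 12, 19, 20, 22, 22, 23
The 2 values of 22 share dense rank 7.
Remaining distinct values take the next consecutive integers.
Ivy has value 22 → rank 7.

7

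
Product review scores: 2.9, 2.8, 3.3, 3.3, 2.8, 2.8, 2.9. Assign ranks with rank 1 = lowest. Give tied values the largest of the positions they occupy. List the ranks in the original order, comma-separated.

5, 3, 7, 7, 3, 3, 5

Sorted (ascending): 2.8, 2.8, 2.8, 2.9, 2.9, 3.3, 3.3
The 3 values of 2.8 occupy positions 1–3 → each gets rank 3.
The 2 values of 2.9 occupy positions 4–5 → each gets rank 5.
The 2 values of 3.3 occupy positions 6–7 → each gets rank 7.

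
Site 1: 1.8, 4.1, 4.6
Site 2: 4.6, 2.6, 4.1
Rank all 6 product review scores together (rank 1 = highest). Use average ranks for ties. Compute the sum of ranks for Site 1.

11

Sorted (descending): 4.6, 4.6, 4.1, 4.1, 2.6, 1.8
The 2 values of 4.6 occupy positions 1–2 → average rank (1+2)/2 = 1.5.
The 2 values of 4.1 occupy positions 3–4 → average rank (3+4)/2 = 3.5.
Site 1 values → pooled ranks: 1.8→6, 4.1→3.5, 4.6→1.5
Rank sum = 6 + 3.5 + 1.5 = 11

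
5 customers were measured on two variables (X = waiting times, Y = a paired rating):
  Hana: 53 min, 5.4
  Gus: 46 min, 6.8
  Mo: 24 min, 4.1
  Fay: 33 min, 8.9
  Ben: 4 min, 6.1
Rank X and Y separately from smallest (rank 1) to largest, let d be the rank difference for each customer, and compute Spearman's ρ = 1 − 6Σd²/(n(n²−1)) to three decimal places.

0.100

Ranks of variable 1: 5, 4, 2, 3, 1
Ranks of variable 2: 2, 4, 1, 5, 3
d = r₁ − r₂: 3, 0, 1, -2, -2
d²: 9, 0, 1, 4, 4; Σd² = 18
ρ = 1 − 6·18/(5·24) = 1 − 108/120 = 0.100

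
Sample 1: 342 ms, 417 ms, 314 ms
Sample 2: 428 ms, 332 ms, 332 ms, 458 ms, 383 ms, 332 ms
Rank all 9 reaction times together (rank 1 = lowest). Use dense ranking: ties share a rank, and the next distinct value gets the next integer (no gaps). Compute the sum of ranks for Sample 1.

Sorted (ascending): 314, 332, 332, 332, 342, 383, 417, 428, 458
The 3 values of 332 share dense rank 2.
Remaining distinct values take the next consecutive integers.
Sample 1 values → pooled ranks: 342→3, 417→5, 314→1
Rank sum = 3 + 5 + 1 = 9

9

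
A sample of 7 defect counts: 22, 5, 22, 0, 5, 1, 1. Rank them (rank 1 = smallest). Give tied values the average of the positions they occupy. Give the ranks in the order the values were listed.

6.5, 4.5, 6.5, 1, 4.5, 2.5, 2.5

Sorted (ascending): 0, 1, 1, 5, 5, 22, 22
The 2 values of 1 occupy positions 2–3 → average rank (2+3)/2 = 2.5.
The 2 values of 5 occupy positions 4–5 → average rank (4+5)/2 = 4.5.
The 2 values of 22 occupy positions 6–7 → average rank (6+7)/2 = 6.5.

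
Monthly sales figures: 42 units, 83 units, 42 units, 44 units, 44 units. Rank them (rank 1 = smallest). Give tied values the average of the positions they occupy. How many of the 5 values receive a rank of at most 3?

2

Sorted (ascending): 42, 42, 44, 44, 83
The 2 values of 42 occupy positions 1–2 → average rank (1+2)/2 = 1.5.
The 2 values of 44 occupy positions 3–4 → average rank (3+4)/2 = 3.5.
Ranks ≤ 3: {1.5, 1.5} → 2 values.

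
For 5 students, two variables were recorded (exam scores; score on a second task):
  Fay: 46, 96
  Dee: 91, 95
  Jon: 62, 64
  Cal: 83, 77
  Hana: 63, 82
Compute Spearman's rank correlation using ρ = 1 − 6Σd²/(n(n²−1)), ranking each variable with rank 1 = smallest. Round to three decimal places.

-0.100

Ranks of variable 1: 1, 5, 2, 4, 3
Ranks of variable 2: 5, 4, 1, 2, 3
d = r₁ − r₂: -4, 1, 1, 2, 0
d²: 16, 1, 1, 4, 0; Σd² = 22
ρ = 1 − 6·22/(5·24) = 1 − 132/120 = -0.100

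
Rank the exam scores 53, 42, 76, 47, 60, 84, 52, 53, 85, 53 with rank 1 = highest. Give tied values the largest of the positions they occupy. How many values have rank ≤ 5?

Sorted (descending): 85, 84, 76, 60, 53, 53, 53, 52, 47, 42
The 3 values of 53 occupy positions 5–7 → each gets rank 7.
Ranks ≤ 5: {1, 2, 3, 4} → 4 values.

4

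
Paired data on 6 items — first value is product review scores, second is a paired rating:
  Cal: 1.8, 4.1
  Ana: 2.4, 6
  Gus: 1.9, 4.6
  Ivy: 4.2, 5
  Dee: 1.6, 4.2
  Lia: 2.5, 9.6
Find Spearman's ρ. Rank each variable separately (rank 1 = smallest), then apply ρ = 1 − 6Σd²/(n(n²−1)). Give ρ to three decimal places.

Ranks of variable 1: 2, 4, 3, 6, 1, 5
Ranks of variable 2: 1, 5, 3, 4, 2, 6
d = r₁ − r₂: 1, -1, 0, 2, -1, -1
d²: 1, 1, 0, 4, 1, 1; Σd² = 8
ρ = 1 − 6·8/(6·35) = 1 − 48/210 = 0.771

0.771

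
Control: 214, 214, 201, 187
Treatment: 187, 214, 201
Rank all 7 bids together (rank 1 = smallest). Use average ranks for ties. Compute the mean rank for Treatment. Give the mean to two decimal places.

3.67

Sorted (ascending): 187, 187, 201, 201, 214, 214, 214
The 2 values of 187 occupy positions 1–2 → average rank (1+2)/2 = 1.5.
The 2 values of 201 occupy positions 3–4 → average rank (3+4)/2 = 3.5.
The 3 values of 214 occupy positions 5–7 → average rank 6.
Treatment values → pooled ranks: 187→1.5, 214→6, 201→3.5
Mean rank = (1.5 + 6 + 3.5) / 3 = 3.67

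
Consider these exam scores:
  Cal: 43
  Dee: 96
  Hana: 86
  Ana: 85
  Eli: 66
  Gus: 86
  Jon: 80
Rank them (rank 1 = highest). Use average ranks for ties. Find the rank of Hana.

2.5

Sorted (descending): 96, 86, 86, 85, 80, 66, 43
The 2 values of 86 occupy positions 2–3 → average rank (2+3)/2 = 2.5.
Hana has value 86 → rank 2.5.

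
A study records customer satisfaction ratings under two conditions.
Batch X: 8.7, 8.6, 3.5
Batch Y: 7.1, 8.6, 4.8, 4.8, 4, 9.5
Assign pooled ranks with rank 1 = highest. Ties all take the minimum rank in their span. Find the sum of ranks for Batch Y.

29

Sorted (descending): 9.5, 8.7, 8.6, 8.6, 7.1, 4.8, 4.8, 4, 3.5
The 2 values of 8.6 occupy positions 3–4 → each gets rank 3.
The 2 values of 4.8 occupy positions 6–7 → each gets rank 6.
Batch Y values → pooled ranks: 7.1→5, 8.6→3, 4.8→6, 4.8→6, 4→8, 9.5→1
Rank sum = 5 + 3 + 6 + 6 + 8 + 1 = 29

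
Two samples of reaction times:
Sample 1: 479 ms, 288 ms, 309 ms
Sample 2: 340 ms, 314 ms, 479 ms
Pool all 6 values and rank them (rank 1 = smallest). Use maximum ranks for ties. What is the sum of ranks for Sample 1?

Sorted (ascending): 288, 309, 314, 340, 479, 479
The 2 values of 479 occupy positions 5–6 → each gets rank 6.
Sample 1 values → pooled ranks: 479→6, 288→1, 309→2
Rank sum = 6 + 1 + 2 = 9

9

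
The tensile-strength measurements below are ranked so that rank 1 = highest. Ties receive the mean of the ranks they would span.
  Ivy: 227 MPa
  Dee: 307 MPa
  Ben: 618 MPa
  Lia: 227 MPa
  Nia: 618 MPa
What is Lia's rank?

4.5

Sorted (descending): 618, 618, 307, 227, 227
The 2 values of 618 occupy positions 1–2 → average rank (1+2)/2 = 1.5.
The 2 values of 227 occupy positions 4–5 → average rank (4+5)/2 = 4.5.
Lia has value 227 MPa → rank 4.5.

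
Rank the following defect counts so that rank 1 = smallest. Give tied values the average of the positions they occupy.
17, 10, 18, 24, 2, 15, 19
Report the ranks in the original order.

Sorted (ascending): 2, 10, 15, 17, 18, 19, 24
No ties — each value takes its position as its rank.

4, 2, 5, 7, 1, 3, 6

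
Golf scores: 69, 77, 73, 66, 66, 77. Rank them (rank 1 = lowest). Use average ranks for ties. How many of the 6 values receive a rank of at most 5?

Sorted (ascending): 66, 66, 69, 73, 77, 77
The 2 values of 66 occupy positions 1–2 → average rank (1+2)/2 = 1.5.
The 2 values of 77 occupy positions 5–6 → average rank (5+6)/2 = 5.5.
Ranks ≤ 5: {1.5, 1.5, 3, 4} → 4 values.

4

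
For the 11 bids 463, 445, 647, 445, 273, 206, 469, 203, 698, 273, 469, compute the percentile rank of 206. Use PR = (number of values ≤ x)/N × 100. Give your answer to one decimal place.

N = 11.
Strictly below 206: 1. Equal to 206: 1.
PR = 2/11 × 100 = 18.2

18.2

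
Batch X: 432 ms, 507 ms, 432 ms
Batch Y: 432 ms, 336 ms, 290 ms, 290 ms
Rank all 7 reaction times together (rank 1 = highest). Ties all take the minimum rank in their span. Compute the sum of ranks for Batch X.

5

Sorted (descending): 507, 432, 432, 432, 336, 290, 290
The 3 values of 432 occupy positions 2–4 → each gets rank 2.
The 2 values of 290 occupy positions 6–7 → each gets rank 6.
Batch X values → pooled ranks: 432→2, 507→1, 432→2
Rank sum = 2 + 1 + 2 = 5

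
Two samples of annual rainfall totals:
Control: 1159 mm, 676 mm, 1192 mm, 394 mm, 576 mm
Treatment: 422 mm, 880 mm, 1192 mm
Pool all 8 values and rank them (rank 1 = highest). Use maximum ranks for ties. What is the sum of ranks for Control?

Sorted (descending): 1192, 1192, 1159, 880, 676, 576, 422, 394
The 2 values of 1192 occupy positions 1–2 → each gets rank 2.
Control values → pooled ranks: 1159→3, 676→5, 1192→2, 394→8, 576→6
Rank sum = 3 + 5 + 2 + 8 + 6 = 24

24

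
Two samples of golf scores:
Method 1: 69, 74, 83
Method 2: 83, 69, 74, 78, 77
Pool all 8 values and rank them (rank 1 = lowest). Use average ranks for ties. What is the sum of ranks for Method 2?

Sorted (ascending): 69, 69, 74, 74, 77, 78, 83, 83
The 2 values of 69 occupy positions 1–2 → average rank (1+2)/2 = 1.5.
The 2 values of 74 occupy positions 3–4 → average rank (3+4)/2 = 3.5.
The 2 values of 83 occupy positions 7–8 → average rank (7+8)/2 = 7.5.
Method 2 values → pooled ranks: 83→7.5, 69→1.5, 74→3.5, 78→6, 77→5
Rank sum = 7.5 + 1.5 + 3.5 + 6 + 5 = 23.5

23.5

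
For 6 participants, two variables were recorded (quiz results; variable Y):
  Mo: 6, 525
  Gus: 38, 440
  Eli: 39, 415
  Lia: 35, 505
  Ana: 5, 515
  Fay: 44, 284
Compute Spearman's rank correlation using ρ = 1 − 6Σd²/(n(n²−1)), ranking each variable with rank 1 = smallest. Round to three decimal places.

-0.943

Ranks of variable 1: 2, 4, 5, 3, 1, 6
Ranks of variable 2: 6, 3, 2, 4, 5, 1
d = r₁ − r₂: -4, 1, 3, -1, -4, 5
d²: 16, 1, 9, 1, 16, 25; Σd² = 68
ρ = 1 − 6·68/(6·35) = 1 − 408/210 = -0.943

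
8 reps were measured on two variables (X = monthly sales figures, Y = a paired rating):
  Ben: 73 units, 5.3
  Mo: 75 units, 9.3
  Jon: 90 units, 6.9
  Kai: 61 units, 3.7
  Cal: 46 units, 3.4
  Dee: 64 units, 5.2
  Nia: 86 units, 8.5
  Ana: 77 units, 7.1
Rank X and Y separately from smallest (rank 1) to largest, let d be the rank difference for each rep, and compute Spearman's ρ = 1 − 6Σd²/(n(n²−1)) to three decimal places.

0.786

Ranks of variable 1: 4, 5, 8, 2, 1, 3, 7, 6
Ranks of variable 2: 4, 8, 5, 2, 1, 3, 7, 6
d = r₁ − r₂: 0, -3, 3, 0, 0, 0, 0, 0
d²: 0, 9, 9, 0, 0, 0, 0, 0; Σd² = 18
ρ = 1 − 6·18/(8·63) = 1 − 108/504 = 0.786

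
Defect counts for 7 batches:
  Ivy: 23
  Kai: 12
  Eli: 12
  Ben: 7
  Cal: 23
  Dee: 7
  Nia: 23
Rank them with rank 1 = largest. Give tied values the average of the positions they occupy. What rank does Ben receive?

Sorted (descending): 23, 23, 23, 12, 12, 7, 7
The 3 values of 23 occupy positions 1–3 → average rank 2.
The 2 values of 12 occupy positions 4–5 → average rank (4+5)/2 = 4.5.
The 2 values of 7 occupy positions 6–7 → average rank (6+7)/2 = 6.5.
Ben has value 7 → rank 6.5.

6.5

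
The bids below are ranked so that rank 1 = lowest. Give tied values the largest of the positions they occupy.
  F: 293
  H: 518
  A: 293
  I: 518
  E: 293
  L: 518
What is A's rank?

Sorted (ascending): 293, 293, 293, 518, 518, 518
The 3 values of 293 occupy positions 1–3 → each gets rank 3.
The 3 values of 518 occupy positions 4–6 → each gets rank 6.
A has value 293 → rank 3.

3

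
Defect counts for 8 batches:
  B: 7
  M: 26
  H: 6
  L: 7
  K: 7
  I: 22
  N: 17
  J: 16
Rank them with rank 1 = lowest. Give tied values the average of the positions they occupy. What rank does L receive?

Sorted (ascending): 6, 7, 7, 7, 16, 17, 22, 26
The 3 values of 7 occupy positions 2–4 → average rank 3.
L has value 7 → rank 3.

3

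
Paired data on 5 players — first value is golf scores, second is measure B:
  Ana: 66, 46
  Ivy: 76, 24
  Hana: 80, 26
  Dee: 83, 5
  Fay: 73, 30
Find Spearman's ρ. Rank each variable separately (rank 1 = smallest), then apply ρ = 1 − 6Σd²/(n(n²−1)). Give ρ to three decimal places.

Ranks of variable 1: 1, 3, 4, 5, 2
Ranks of variable 2: 5, 2, 3, 1, 4
d = r₁ − r₂: -4, 1, 1, 4, -2
d²: 16, 1, 1, 16, 4; Σd² = 38
ρ = 1 − 6·38/(5·24) = 1 − 228/120 = -0.900

-0.900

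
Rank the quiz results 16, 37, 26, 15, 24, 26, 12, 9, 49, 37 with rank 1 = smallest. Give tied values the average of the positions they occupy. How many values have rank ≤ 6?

Sorted (ascending): 9, 12, 15, 16, 24, 26, 26, 37, 37, 49
The 2 values of 26 occupy positions 6–7 → average rank (6+7)/2 = 6.5.
The 2 values of 37 occupy positions 8–9 → average rank (8+9)/2 = 8.5.
Ranks ≤ 6: {1, 2, 3, 4, 5} → 5 values.

5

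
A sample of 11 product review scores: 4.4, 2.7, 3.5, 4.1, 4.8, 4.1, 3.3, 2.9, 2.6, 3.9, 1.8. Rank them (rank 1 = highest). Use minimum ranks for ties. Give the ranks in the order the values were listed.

2, 9, 6, 3, 1, 3, 7, 8, 10, 5, 11

Sorted (descending): 4.8, 4.4, 4.1, 4.1, 3.9, 3.5, 3.3, 2.9, 2.7, 2.6, 1.8
The 2 values of 4.1 occupy positions 3–4 → each gets rank 3.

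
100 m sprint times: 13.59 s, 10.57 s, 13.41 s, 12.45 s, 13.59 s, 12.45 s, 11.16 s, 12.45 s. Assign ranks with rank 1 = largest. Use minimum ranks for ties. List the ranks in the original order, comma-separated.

1, 8, 3, 4, 1, 4, 7, 4

Sorted (descending): 13.59, 13.59, 13.41, 12.45, 12.45, 12.45, 11.16, 10.57
The 2 values of 13.59 occupy positions 1–2 → each gets rank 1.
The 3 values of 12.45 occupy positions 4–6 → each gets rank 4.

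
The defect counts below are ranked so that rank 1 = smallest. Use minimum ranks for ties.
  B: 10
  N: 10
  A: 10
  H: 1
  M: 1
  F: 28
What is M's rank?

1

Sorted (ascending): 1, 1, 10, 10, 10, 28
The 2 values of 1 occupy positions 1–2 → each gets rank 1.
The 3 values of 10 occupy positions 3–5 → each gets rank 3.
M has value 1 → rank 1.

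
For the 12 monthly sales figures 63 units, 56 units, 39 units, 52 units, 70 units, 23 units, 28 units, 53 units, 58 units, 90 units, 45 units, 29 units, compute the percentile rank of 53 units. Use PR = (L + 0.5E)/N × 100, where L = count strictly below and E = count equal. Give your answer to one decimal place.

N = 12.
Strictly below 53: 6. Equal to 53: 1.
PR = (6 + 0.5·1)/12 × 100 = 54.2

54.2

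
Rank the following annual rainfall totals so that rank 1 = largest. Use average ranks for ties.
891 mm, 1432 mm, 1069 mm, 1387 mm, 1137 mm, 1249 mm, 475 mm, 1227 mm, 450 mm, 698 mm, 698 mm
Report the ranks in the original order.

7, 1, 6, 2, 5, 3, 10, 4, 11, 8.5, 8.5

Sorted (descending): 1432, 1387, 1249, 1227, 1137, 1069, 891, 698, 698, 475, 450
The 2 values of 698 occupy positions 8–9 → average rank (8+9)/2 = 8.5.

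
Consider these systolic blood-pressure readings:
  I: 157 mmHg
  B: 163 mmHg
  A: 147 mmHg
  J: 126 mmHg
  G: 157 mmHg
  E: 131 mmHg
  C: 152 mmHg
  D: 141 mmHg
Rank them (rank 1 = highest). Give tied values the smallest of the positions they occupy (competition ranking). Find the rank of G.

2

Sorted (descending): 163, 157, 157, 152, 147, 141, 131, 126
The 2 values of 157 occupy positions 2–3 → each gets rank 2.
G has value 157 mmHg → rank 2.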